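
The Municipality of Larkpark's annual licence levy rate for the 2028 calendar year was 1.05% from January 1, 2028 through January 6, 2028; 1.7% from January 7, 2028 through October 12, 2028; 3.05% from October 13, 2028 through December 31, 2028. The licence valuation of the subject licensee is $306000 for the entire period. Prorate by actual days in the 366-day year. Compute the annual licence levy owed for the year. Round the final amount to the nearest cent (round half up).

$6072.34

January 1 – January 6, 2028: 6 days at 1.05% → $306000 × 1.05% × 6/366 = $52.6721
January 7 – October 12, 2028: 280 days at 1.7% → $306000 × 1.7% × 280/366 = $3979.6721
October 13 – December 31, 2028: 80 days at 3.05% → $306000 × 3.05% × 80/366 = $2040.0000
Total = $6072.3443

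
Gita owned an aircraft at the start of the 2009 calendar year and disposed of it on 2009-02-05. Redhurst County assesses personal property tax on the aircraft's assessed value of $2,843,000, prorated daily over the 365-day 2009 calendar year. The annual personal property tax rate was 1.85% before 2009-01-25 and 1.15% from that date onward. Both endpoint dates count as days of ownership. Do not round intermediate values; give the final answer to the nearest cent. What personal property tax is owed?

$4,533.22

2009-01-01 to 2009-01-24: 24 days at 1.85% → $2,843,000 × 1.85% × 24/365 = $3,458.3342
2009-01-25 to 2009-02-05: 12 days at 1.15% → $2,843,000 × 1.15% × 12/365 = $1,074.8877
Total = $4,533.2219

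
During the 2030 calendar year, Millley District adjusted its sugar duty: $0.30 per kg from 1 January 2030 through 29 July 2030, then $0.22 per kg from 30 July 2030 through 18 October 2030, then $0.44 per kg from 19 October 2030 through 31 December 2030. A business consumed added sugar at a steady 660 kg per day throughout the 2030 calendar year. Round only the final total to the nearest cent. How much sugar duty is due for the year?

$74,830.80

1 January – 29 July 2030: 210 days × 660 kg/day = 138,600 kg at $0.30/kg → $41,580.00
30 July – 18 October 2030: 81 days × 660 kg/day = 53,460 kg at $0.22/kg → $11,761.20
19 October – 31 December 2030: 74 days × 660 kg/day = 48,840 kg at $0.44/kg → $21,489.60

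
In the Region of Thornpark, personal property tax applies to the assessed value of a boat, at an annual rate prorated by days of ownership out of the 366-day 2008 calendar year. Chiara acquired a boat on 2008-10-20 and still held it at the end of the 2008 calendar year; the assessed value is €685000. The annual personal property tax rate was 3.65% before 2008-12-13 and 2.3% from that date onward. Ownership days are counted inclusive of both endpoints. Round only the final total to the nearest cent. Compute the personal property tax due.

€4506.78

2008-10-20 to 2008-12-12: 54 days at 3.65% → €685000 × 3.65% × 54/366 = €3688.8934
2008-12-13 to 2008-12-31: 19 days at 2.3% → €685000 × 2.3% × 19/366 = €817.8825
Total = €4506.7760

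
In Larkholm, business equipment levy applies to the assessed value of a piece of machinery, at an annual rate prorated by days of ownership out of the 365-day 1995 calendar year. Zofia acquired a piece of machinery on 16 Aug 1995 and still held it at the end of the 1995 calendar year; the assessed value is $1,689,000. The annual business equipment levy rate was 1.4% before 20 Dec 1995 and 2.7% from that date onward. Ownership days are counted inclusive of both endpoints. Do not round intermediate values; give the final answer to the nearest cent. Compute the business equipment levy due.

16 Aug – 19 Dec 1995: 126 days at 1.4% → $1,689,000 × 1.4% × 126/365 = $8,162.7288
20 Dec – 31 Dec 1995: 12 days at 2.7% → $1,689,000 × 2.7% × 12/365 = $1,499.2767
Total = $9,662.0055

$9,662.01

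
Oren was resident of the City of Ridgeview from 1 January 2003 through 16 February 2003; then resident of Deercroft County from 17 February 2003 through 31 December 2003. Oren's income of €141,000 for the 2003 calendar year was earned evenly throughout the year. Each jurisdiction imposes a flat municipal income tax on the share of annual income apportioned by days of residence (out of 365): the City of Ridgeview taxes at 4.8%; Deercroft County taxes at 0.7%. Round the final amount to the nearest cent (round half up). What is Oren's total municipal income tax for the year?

€1,731.40

The City of Ridgeview, 1 January – 16 February 2003: 47 days → €141,000 × 4.8% × 47/365 = €871.4959
Deercroft County, 17 February – 31 December 2003: 318 days → €141,000 × 0.7% × 318/365 = €859.9068
Total = €1,731.4027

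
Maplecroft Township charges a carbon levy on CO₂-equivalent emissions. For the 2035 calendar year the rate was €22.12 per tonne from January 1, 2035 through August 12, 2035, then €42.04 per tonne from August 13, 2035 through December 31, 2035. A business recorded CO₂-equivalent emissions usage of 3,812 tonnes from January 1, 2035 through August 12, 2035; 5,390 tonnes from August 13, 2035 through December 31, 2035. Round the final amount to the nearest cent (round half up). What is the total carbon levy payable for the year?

€310,917.04

January 1 – August 12, 2035: 3,812 tonnes at €22.12/tonne → €84,321.44
August 13 – December 31, 2035: 5,390 tonnes at €42.04/tonne → €226,595.60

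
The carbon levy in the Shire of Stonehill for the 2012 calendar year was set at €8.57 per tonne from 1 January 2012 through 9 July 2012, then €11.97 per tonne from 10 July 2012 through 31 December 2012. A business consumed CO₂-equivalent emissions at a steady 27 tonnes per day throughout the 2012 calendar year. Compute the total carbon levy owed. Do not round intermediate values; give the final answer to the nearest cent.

1 January – 9 July 2012: 191 days × 27 tonnes/day = 5,157 tonnes at €8.57/tonne → €44,195.49
10 July – 31 December 2012: 175 days × 27 tonnes/day = 4,725 tonnes at €11.97/tonne → €56,558.25

€100,753.74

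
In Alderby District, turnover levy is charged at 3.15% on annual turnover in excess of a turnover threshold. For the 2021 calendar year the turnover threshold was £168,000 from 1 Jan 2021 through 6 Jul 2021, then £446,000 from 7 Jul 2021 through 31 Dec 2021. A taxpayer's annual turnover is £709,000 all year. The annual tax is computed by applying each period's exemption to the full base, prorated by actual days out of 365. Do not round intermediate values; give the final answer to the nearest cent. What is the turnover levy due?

1 Jan – 6 Jul 2021: 187 days, exemption £168,000 → (£709,000 − £168,000) × 3.15% × 187/365 = £8,730.8507
7 Jul – 31 Dec 2021: 178 days, exemption £446,000 → (£709,000 − £446,000) × 3.15% × 178/365 = £4,040.1123
Total = £12,770.9630

£12,770.96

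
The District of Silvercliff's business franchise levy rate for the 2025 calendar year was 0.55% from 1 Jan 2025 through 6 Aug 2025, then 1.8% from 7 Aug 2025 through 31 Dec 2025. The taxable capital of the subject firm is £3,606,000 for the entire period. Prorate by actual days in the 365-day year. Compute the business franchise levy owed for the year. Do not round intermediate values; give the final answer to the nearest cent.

1 Jan – 6 Aug 2025: 218 days at 0.55% → £3,606,000 × 0.55% × 218/365 = £11,845.4630
7 Aug – 31 Dec 2025: 147 days at 1.8% → £3,606,000 × 1.8% × 147/365 = £26,141.0301
Total = £37,986.4932

£37,986.49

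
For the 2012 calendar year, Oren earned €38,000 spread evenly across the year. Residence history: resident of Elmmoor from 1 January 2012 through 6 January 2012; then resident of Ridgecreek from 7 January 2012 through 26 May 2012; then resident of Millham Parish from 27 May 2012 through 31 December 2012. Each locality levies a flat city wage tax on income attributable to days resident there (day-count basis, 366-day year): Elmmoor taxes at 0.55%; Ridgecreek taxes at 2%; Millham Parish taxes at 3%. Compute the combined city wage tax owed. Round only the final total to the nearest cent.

Elmmoor, 1 January – 6 January 2012: 6 days → €38,000 × 0.55% × 6/366 = €3.4262
Ridgecreek, 7 January – 26 May 2012: 141 days → €38,000 × 2% × 141/366 = €292.7869
Millham Parish, 27 May – 31 December 2012: 219 days → €38,000 × 3% × 219/366 = €682.1311
Total = €978.3443

€978.34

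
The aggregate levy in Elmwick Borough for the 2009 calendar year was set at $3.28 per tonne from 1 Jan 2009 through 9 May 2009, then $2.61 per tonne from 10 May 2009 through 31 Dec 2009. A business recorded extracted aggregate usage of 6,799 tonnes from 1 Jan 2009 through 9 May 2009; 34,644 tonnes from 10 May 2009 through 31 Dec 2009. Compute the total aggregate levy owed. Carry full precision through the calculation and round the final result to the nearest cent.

$112,721.56

1 Jan – 9 May 2009: 6,799 tonnes at $3.28/tonne → $22,300.72
10 May – 31 Dec 2009: 34,644 tonnes at $2.61/tonne → $90,420.84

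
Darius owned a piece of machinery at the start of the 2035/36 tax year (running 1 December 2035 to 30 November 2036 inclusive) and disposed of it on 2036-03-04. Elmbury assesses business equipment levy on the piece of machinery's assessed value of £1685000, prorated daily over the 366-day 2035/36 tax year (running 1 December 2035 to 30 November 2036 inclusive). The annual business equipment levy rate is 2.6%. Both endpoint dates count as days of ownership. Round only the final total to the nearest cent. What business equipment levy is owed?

Days held (2035-12-01 to 2036-03-04): 95 out of 366
Tax = £1685000 × 2.6% × 95/366 = £11371.4481

£11371.45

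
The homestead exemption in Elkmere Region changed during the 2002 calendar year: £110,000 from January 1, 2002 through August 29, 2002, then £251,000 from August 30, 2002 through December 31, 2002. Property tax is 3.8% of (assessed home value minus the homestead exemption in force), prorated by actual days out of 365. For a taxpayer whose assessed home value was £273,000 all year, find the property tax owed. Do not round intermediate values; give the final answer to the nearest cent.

January 1 – August 29, 2002: 241 days, exemption £110,000 → (£273,000 − £110,000) × 3.8% × 241/365 = £4,089.7370
August 30 – December 31, 2002: 124 days, exemption £251,000 → (£273,000 − £251,000) × 3.8% × 124/365 = £284.0110
Total = £4,373.7479

£4,373.75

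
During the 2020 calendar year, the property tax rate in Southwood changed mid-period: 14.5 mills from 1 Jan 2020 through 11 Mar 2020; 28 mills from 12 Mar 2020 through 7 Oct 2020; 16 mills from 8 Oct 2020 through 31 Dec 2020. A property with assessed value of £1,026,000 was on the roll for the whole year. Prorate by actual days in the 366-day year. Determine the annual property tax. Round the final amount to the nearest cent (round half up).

£23,181.71

1 Jan – 11 Mar 2020: 71 days at 14.5 mills → £1,026,000 × 1.45% × 71/366 = £2,885.9754
12 Mar – 7 Oct 2020: 210 days at 28 mills → £1,026,000 × 2.8% × 210/366 = £16,483.2787
8 Oct – 31 Dec 2020: 85 days at 16 mills → £1,026,000 × 1.6% × 85/366 = £3,812.4590
Total = £23,181.7131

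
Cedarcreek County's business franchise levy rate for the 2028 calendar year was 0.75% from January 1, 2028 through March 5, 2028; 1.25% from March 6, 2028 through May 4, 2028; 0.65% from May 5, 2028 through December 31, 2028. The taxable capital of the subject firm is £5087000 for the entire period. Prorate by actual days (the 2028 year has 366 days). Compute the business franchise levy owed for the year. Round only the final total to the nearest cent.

January 1 – March 5, 2028: 65 days at 0.75% → £5087000 × 0.75% × 65/366 = £6775.7172
March 6 – May 4, 2028: 60 days at 1.25% → £5087000 × 1.25% × 60/366 = £10424.1803
May 5 – December 31, 2028: 241 days at 0.65% → £5087000 × 0.65% × 241/366 = £21772.6380
Total = £38972.5355

£38972.54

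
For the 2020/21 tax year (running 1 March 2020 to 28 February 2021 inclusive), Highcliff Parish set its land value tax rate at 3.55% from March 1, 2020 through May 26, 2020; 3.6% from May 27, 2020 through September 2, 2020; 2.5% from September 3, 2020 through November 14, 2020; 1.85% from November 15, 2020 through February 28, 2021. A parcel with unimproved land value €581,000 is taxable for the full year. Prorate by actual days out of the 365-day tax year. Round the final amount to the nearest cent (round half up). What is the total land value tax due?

€16,615.80

March 1 – May 26, 2020: 87 days at 3.55% → €581,000 × 3.55% × 87/365 = €4,916.2151
May 27 – September 2, 2020: 99 days at 3.6% → €581,000 × 3.6% × 99/365 = €5,673.1068
September 3 – November 14, 2020: 73 days at 2.5% → €581,000 × 2.5% × 73/365 = €2,905.0000
November 15, 2020 – February 28, 2021: 106 days at 1.85% → €581,000 × 1.85% × 106/365 = €3,121.4822
Total = €16,615.8041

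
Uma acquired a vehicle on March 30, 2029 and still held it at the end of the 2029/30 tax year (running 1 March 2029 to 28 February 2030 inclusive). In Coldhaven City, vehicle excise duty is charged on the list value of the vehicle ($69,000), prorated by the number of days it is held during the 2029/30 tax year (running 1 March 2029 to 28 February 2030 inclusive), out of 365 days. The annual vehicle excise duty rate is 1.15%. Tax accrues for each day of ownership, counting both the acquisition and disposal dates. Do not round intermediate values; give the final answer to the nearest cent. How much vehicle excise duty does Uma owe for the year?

$730.45

Days held (March 30, 2029 – February 28, 2030): 336 out of 365
Tax = $69,000 × 1.15% × 336/365 = $730.4548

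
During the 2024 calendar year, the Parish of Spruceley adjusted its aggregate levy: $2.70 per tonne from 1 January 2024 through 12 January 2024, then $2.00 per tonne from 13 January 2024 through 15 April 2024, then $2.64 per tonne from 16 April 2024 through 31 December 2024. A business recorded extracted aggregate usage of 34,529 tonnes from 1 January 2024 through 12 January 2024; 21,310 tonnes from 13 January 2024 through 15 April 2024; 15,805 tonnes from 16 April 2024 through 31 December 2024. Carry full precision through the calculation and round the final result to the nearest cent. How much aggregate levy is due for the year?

1 January – 12 January 2024: 34,529 tonnes at $2.70/tonne → $93228.30
13 January – 15 April 2024: 21,310 tonnes at $2.00/tonne → $42620.00
16 April – 31 December 2024: 15,805 tonnes at $2.64/tonne → $41725.20

$177573.50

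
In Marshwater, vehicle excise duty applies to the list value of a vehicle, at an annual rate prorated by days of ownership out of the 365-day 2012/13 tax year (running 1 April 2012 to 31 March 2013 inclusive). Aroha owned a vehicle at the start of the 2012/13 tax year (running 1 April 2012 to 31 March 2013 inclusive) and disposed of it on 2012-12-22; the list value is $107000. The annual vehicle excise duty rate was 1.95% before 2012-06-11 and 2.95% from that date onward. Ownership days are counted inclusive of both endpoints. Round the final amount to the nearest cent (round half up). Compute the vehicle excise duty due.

2012-04-01 to 2012-06-10: 71 days at 1.95% → $107000 × 1.95% × 71/365 = $405.8671
2012-06-11 to 2012-12-22: 195 days at 2.95% → $107000 × 2.95% × 195/365 = $1686.3493
Total = $2092.2164

$2092.22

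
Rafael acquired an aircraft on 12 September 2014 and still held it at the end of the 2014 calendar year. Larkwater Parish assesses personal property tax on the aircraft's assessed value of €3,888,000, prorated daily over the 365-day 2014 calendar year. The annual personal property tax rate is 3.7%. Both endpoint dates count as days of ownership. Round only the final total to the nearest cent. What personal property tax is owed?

Days held (12 September – 31 December 2014): 111 out of 365
Tax = €3,888,000 × 3.7% × 111/365 = €43,747.9890

€43,747.99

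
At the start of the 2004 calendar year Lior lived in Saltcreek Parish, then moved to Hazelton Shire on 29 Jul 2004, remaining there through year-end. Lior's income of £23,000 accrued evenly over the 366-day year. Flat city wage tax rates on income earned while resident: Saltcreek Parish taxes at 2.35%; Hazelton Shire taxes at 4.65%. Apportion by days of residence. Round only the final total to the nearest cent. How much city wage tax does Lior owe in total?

£765.98

Saltcreek Parish, 1 Jan – 28 Jul 2004: 210 days → £23,000 × 2.35% × 210/366 = £310.1230
Hazelton Shire, 29 Jul – 31 Dec 2004: 156 days → £23,000 × 4.65% × 156/366 = £455.8525
Total = £765.9754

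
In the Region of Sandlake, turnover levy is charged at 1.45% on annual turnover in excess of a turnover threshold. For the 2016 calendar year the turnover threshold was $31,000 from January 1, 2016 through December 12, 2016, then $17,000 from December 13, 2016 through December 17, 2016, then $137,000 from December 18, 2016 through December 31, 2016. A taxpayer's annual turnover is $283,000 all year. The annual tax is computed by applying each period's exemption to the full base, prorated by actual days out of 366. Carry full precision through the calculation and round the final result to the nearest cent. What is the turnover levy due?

$3,597.98

January 1 – December 12, 2016: 347 days, exemption $31,000 → ($283,000 − $31,000) × 1.45% × 347/366 = $3,464.3115
December 13 – December 17, 2016: 5 days, exemption $17,000 → ($283,000 − $17,000) × 1.45% × 5/366 = $52.6913
December 18 – December 31, 2016: 14 days, exemption $137,000 → ($283,000 − $137,000) × 1.45% × 14/366 = $80.9781
Total = $3,597.9809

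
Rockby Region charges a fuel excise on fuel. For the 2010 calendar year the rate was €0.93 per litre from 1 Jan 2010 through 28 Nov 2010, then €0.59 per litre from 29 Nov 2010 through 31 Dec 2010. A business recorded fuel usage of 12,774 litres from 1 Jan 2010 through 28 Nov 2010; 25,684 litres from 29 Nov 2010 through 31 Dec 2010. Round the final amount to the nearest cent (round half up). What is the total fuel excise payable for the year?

€27,033.38

1 Jan – 28 Nov 2010: 12,774 litres at €0.93/litre → €11,879.82
29 Nov – 31 Dec 2010: 25,684 litres at €0.59/litre → €15,153.56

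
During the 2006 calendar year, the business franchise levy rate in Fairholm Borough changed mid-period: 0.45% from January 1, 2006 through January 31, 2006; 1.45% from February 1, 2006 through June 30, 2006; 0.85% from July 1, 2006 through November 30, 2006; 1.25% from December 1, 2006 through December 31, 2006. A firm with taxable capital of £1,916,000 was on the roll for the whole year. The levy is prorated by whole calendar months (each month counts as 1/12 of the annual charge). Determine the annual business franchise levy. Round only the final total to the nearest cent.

January 1 – January 31, 2006: 1 month at 0.45% → £1,916,000 × 0.45% × 1/12 = £718.5000
February 1 – June 30, 2006: 5 months at 1.45% → £1,916,000 × 1.45% × 5/12 = £11,575.8333
July 1 – November 30, 2006: 5 months at 0.85% → £1,916,000 × 0.85% × 5/12 = £6,785.8333
December 1 – December 31, 2006: 1 month at 1.25% → £1,916,000 × 1.25% × 1/12 = £1,995.8333
Total = £21,076.0000

£21,076.00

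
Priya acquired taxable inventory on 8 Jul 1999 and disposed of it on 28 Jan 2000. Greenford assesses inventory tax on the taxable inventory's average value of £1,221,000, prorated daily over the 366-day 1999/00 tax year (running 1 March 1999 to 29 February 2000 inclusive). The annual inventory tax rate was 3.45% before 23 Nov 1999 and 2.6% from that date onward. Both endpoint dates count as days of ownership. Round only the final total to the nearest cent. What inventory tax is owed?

8 Jul – 22 Nov 1999: 138 days at 3.45% → £1,221,000 × 3.45% × 138/366 = £15,883.0082
23 Nov 1999 – 28 Jan 2000: 67 days at 2.6% → £1,221,000 × 2.6% × 67/366 = £5,811.4262
Total = £21,694.4344

£21,694.43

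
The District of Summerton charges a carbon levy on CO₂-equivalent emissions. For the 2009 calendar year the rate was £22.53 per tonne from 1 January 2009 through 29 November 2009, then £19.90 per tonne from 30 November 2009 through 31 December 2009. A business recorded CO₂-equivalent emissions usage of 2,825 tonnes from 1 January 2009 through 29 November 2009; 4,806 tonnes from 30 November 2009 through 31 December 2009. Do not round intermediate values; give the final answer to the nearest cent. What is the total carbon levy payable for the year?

1 January – 29 November 2009: 2,825 tonnes at £22.53/tonne → £63647.25
30 November – 31 December 2009: 4,806 tonnes at £19.90/tonne → £95639.40

£159286.65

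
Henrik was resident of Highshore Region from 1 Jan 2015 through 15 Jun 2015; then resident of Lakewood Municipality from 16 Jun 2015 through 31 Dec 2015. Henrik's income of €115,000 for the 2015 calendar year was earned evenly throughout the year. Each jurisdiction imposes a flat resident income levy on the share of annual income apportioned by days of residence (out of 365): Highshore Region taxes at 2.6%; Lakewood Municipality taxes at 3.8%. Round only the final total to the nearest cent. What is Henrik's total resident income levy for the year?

€3,742.38

Highshore Region, 1 Jan – 15 Jun 2015: 166 days → €115,000 × 2.6% × 166/365 = €1,359.8356
Lakewood Municipality, 16 Jun – 31 Dec 2015: 199 days → €115,000 × 3.8% × 199/365 = €2,382.5479
Total = €3,742.3836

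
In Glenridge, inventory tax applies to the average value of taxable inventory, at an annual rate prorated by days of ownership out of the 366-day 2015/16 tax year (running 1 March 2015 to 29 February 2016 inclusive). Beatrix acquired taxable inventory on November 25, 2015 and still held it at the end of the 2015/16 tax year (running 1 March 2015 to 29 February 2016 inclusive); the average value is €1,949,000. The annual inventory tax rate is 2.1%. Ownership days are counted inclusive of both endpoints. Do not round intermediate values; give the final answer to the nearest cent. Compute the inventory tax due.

Days held (November 25, 2015 – February 29, 2016): 97 out of 366
Tax = €1,949,000 × 2.1% × 97/366 = €10,847.3033

€10,847.30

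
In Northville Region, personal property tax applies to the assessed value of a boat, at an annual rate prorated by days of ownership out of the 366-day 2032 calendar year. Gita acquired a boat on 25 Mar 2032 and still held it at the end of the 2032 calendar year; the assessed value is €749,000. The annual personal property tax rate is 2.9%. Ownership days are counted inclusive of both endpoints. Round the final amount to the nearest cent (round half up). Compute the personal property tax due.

Days held (25 Mar – 31 Dec 2032): 282 out of 366
Tax = €749,000 × 2.9% × 282/366 = €16,735.8525

€16,735.85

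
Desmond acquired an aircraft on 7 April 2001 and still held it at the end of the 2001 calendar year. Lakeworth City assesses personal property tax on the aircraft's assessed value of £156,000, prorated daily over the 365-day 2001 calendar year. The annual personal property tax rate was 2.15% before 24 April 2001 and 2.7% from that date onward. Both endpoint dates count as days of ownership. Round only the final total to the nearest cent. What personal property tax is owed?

£3,064.22

7 April – 23 April 2001: 17 days at 2.15% → £156,000 × 2.15% × 17/365 = £156.2137
24 April – 31 December 2001: 252 days at 2.7% → £156,000 × 2.7% × 252/365 = £2,908.0110
Total = £3,064.2247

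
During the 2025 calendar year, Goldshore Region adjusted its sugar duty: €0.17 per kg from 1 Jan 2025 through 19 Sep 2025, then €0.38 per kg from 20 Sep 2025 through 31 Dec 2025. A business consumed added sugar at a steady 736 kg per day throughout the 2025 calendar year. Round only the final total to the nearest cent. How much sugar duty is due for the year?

1 Jan – 19 Sep 2025: 262 days × 736 kg/day = 192,832 kg at €0.17/kg → €32781.44
20 Sep – 31 Dec 2025: 103 days × 736 kg/day = 75,808 kg at €0.38/kg → €28807.04

€61588.48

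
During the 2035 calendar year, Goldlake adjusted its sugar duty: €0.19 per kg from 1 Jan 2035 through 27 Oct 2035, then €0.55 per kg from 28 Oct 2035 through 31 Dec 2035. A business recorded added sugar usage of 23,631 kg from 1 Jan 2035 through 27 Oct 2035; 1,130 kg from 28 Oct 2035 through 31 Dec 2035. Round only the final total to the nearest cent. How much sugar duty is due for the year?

1 Jan – 27 Oct 2035: 23,631 kg at €0.19/kg → €4489.89
28 Oct – 31 Dec 2035: 1,130 kg at €0.55/kg → €621.50

€5111.39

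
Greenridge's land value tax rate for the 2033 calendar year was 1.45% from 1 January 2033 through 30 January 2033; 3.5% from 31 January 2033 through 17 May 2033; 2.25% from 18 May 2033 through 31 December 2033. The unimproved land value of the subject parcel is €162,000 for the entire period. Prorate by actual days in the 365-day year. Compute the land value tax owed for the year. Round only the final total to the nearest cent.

€4,132.11

1 January – 30 January 2033: 30 days at 1.45% → €162,000 × 1.45% × 30/365 = €193.0685
31 January – 17 May 2033: 107 days at 3.5% → €162,000 × 3.5% × 107/365 = €1,662.1644
18 May – 31 December 2033: 228 days at 2.25% → €162,000 × 2.25% × 228/365 = €2,276.8767
Total = €4,132.1096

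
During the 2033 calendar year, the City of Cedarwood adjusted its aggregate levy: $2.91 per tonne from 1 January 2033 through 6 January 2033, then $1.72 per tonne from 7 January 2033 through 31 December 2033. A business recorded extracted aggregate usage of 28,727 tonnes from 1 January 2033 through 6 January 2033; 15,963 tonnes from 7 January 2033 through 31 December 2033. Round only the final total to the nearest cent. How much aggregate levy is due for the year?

1 January – 6 January 2033: 28,727 tonnes at $2.91/tonne → $83,595.57
7 January – 31 December 2033: 15,963 tonnes at $1.72/tonne → $27,456.36

$111,051.93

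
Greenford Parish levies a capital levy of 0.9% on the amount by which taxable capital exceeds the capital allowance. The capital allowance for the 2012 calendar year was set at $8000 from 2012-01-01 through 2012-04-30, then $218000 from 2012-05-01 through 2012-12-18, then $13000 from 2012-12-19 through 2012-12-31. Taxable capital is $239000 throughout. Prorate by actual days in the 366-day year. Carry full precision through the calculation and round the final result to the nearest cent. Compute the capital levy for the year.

2012-01-01 to 2012-04-30: 121 days, exemption $8000 → ($239000 − $8000) × 0.9% × 121/366 = $687.3197
2012-05-01 to 2012-12-18: 232 days, exemption $218000 → ($239000 − $218000) × 0.9% × 232/366 = $119.8033
2012-12-19 to 2012-12-31: 13 days, exemption $13000 → ($239000 − $13000) × 0.9% × 13/366 = $72.2459
Total = $879.3689

$879.37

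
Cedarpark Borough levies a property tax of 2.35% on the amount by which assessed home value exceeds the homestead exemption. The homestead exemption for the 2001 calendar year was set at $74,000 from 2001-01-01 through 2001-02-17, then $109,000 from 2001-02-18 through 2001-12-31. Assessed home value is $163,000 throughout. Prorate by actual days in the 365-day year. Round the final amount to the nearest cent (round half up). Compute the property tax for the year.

2001-01-01 to 2001-02-17: 48 days, exemption $74,000 → ($163,000 − $74,000) × 2.35% × 48/365 = $275.0466
2001-02-18 to 2001-12-31: 317 days, exemption $109,000 → ($163,000 − $109,000) × 2.35% × 317/365 = $1,102.1178
Total = $1,377.1644

$1,377.16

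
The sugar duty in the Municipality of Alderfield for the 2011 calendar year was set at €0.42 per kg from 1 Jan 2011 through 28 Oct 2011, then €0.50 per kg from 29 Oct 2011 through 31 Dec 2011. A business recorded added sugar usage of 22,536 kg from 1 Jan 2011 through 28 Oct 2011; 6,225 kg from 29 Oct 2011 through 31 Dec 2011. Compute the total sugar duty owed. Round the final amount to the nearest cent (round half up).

€12,577.62

1 Jan – 28 Oct 2011: 22,536 kg at €0.42/kg → €9,465.12
29 Oct – 31 Dec 2011: 6,225 kg at €0.50/kg → €3,112.50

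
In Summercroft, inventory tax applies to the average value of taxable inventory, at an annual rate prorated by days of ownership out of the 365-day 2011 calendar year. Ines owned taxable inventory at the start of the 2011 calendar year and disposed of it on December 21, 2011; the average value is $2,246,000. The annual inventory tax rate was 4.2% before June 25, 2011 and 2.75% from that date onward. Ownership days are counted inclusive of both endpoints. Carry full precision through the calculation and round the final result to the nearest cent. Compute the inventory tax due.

January 1 – June 24, 2011: 175 days at 4.2% → $2,246,000 × 4.2% × 175/365 = $45,227.6712
June 25 – December 21, 2011: 180 days at 2.75% → $2,246,000 × 2.75% × 180/365 = $30,459.4521
Total = $75,687.1233

$75,687.12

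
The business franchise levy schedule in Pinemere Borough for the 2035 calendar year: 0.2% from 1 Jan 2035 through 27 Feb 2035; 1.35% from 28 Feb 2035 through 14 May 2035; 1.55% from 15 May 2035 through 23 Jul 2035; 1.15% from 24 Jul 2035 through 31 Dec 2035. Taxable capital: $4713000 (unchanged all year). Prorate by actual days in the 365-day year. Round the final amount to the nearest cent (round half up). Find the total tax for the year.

$52662.93

1 Jan – 27 Feb 2035: 58 days at 0.2% → $4713000 × 0.2% × 58/365 = $1497.8301
28 Feb – 14 May 2035: 76 days at 1.35% → $4713000 × 1.35% × 76/365 = $13248.0493
15 May – 23 Jul 2035: 70 days at 1.55% → $4713000 × 1.55% × 70/365 = $14009.8767
24 Jul – 31 Dec 2035: 161 days at 1.15% → $4713000 × 1.15% × 161/365 = $23907.1767
Total = $52662.9329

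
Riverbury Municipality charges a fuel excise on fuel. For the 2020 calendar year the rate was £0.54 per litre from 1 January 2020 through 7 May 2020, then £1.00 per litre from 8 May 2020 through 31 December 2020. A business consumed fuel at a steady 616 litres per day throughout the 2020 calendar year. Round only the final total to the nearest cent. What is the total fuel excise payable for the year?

1 January – 7 May 2020: 128 days × 616 litres/day = 78,848 litres at £0.54/litre → £42,577.92
8 May – 31 December 2020: 238 days × 616 litres/day = 146,608 litres at £1.00/litre → £146,608.00

£189,185.92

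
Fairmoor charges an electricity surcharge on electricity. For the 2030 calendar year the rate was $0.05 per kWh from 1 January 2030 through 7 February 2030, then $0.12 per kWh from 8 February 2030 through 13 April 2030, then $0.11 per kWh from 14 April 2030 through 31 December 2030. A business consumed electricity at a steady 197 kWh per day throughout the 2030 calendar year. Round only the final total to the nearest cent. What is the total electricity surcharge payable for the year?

$7,588.44

1 January – 7 February 2030: 38 days × 197 kWh/day = 7,486 kWh at $0.05/kWh → $374.30
8 February – 13 April 2030: 65 days × 197 kWh/day = 12,805 kWh at $0.12/kWh → $1,536.60
14 April – 31 December 2030: 262 days × 197 kWh/day = 51,614 kWh at $0.11/kWh → $5,677.54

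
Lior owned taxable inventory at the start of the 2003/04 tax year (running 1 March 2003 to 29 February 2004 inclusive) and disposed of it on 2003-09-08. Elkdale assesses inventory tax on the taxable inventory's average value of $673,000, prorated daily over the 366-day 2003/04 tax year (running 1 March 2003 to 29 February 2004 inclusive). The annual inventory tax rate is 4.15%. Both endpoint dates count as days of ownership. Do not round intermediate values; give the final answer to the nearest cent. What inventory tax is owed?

$14,651.54

Days held (2003-03-01 to 2003-09-08): 192 out of 366
Tax = $673,000 × 4.15% × 192/366 = $14,651.5410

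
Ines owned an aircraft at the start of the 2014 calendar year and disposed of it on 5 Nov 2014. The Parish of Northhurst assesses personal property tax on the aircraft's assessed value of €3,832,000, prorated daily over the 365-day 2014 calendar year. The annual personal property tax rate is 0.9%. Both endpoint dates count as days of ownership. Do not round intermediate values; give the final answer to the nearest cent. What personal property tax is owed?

€29,196.69

Days held (1 Jan – 5 Nov 2014): 309 out of 365
Tax = €3,832,000 × 0.9% × 309/365 = €29,196.6904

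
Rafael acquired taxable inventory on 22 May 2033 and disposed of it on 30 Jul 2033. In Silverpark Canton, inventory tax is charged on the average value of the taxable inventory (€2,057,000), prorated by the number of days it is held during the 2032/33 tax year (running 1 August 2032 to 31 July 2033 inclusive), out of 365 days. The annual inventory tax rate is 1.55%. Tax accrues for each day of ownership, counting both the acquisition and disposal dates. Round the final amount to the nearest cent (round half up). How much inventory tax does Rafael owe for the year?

Days held (22 May – 30 Jul 2033): 70 out of 365
Tax = €2,057,000 × 1.55% × 70/365 = €6,114.6438

€6,114.64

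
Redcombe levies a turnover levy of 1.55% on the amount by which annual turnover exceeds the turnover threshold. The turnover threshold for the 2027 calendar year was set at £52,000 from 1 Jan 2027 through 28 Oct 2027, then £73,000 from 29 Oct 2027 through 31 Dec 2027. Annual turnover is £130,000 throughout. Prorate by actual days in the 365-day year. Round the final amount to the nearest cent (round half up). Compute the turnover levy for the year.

£1,151.93

1 Jan – 28 Oct 2027: 301 days, exemption £52,000 → (£130,000 − £52,000) × 1.55% × 301/365 = £997.0110
29 Oct – 31 Dec 2027: 64 days, exemption £73,000 → (£130,000 − £73,000) × 1.55% × 64/365 = £154.9151
Total = £1,151.9260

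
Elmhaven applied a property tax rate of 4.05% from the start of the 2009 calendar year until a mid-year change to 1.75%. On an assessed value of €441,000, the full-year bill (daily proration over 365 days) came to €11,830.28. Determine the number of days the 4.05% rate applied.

148 days

Let d = days at the first rate; then 365 − d days at the second rate.
€441,000 × [4.05%·d + 1.75%·(365−d)] / 365 = €11,830.28
Solving gives d = 148, so the new rate took effect on 29 May 2009.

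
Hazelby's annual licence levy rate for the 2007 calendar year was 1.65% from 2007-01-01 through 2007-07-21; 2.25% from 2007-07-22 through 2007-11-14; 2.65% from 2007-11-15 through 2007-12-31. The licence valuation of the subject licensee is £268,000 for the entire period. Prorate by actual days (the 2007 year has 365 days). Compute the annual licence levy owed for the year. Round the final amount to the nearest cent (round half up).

£5,278.13

2007-01-01 to 2007-07-21: 202 days at 1.65% → £268,000 × 1.65% × 202/365 = £2,447.2438
2007-07-22 to 2007-11-14: 116 days at 2.25% → £268,000 × 2.25% × 116/365 = £1,916.3836
2007-11-15 to 2007-12-31: 47 days at 2.65% → £268,000 × 2.65% × 47/365 = £914.5041
Total = £5,278.1315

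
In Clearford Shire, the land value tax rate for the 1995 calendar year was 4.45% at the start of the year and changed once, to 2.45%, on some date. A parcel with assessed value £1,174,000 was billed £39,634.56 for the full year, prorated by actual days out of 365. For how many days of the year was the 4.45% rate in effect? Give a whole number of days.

Let d = days at the first rate; then 365 − d days at the second rate.
£1,174,000 × [4.45%·d + 2.45%·(365−d)] / 365 = £39,634.56
Solving gives d = 169, so the new rate took effect on June 19, 1995.

169 days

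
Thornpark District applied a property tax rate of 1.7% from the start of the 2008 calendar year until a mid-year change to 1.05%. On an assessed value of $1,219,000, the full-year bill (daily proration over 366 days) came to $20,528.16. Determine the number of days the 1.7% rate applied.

357 days

Let d = days at the first rate; then 366 − d days at the second rate.
$1,219,000 × [1.7%·d + 1.05%·(366−d)] / 366 = $20,528.16
Solving gives d = 357, so the new rate took effect on December 23, 2008.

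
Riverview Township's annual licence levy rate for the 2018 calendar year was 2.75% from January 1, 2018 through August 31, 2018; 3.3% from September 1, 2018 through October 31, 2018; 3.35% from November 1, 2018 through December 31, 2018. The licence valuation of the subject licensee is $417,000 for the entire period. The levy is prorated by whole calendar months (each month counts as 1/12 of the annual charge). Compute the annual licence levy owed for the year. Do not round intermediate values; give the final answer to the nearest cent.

$12,266.75

January 1 – August 31, 2018: 8 months at 2.75% → $417,000 × 2.75% × 8/12 = $7,645.0000
September 1 – October 31, 2018: 2 months at 3.3% → $417,000 × 3.3% × 2/12 = $2,293.5000
November 1 – December 31, 2018: 2 months at 3.35% → $417,000 × 3.35% × 2/12 = $2,328.2500
Total = $12,266.7500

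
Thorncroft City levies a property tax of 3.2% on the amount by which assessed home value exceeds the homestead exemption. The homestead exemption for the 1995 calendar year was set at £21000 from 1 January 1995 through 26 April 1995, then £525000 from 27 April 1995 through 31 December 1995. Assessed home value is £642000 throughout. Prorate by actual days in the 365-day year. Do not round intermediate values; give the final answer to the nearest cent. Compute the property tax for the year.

1 January – 26 April 1995: 116 days, exemption £21000 → (£642000 − £21000) × 3.2% × 116/365 = £6315.4849
27 April – 31 December 1995: 249 days, exemption £525000 → (£642000 − £525000) × 3.2% × 249/365 = £2554.1260
Total = £8869.6110

£8869.61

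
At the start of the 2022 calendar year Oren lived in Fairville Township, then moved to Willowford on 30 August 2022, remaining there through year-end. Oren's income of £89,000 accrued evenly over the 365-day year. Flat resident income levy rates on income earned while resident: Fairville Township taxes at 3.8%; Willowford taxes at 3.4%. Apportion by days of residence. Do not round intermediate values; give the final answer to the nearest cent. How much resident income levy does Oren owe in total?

Fairville Township, 1 January – 29 August 2022: 241 days → £89,000 × 3.8% × 241/365 = £2,233.0466
Willowford, 30 August – 31 December 2022: 124 days → £89,000 × 3.4% × 124/365 = £1,028.0110
Total = £3,261.0575

£3,261.06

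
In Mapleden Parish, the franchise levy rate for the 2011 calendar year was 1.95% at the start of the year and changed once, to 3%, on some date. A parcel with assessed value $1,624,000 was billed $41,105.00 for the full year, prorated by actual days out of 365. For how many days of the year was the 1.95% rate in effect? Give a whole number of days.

163 days

Let d = days at the first rate; then 365 − d days at the second rate.
$1,624,000 × [1.95%·d + 3%·(365−d)] / 365 = $41,105.00
Solving gives d = 163, so the new rate took effect on 13 June 2011.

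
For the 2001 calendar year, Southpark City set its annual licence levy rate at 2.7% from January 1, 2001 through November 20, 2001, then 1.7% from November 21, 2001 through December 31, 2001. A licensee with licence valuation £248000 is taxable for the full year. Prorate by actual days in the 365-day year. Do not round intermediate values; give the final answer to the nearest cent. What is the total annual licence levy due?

January 1 – November 20, 2001: 324 days at 2.7% → £248000 × 2.7% × 324/365 = £5943.8466
November 21 – December 31, 2001: 41 days at 1.7% → £248000 × 1.7% × 41/365 = £473.5781
Total = £6417.4247

£6417.42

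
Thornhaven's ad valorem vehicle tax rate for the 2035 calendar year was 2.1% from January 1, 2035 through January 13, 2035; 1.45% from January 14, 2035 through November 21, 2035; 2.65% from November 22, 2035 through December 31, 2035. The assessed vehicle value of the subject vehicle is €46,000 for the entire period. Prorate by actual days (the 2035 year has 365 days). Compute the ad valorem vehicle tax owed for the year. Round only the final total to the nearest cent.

January 1 – January 13, 2035: 13 days at 2.1% → €46,000 × 2.1% × 13/365 = €34.4055
January 14 – November 21, 2035: 312 days at 1.45% → €46,000 × 1.45% × 312/365 = €570.1479
November 22 – December 31, 2035: 40 days at 2.65% → €46,000 × 2.65% × 40/365 = €133.5890
Total = €738.1425

€738.14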